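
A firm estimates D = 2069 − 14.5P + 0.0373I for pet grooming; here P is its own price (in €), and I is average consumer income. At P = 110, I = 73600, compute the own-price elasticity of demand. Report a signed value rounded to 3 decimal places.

At the given values, D = 2069 − 14.5(110) + 0.0373(73600) = 3219.28.
∂D/∂P = −14.5.
E = (-14.5) × (110/3219.28) = -0.49545…

-0.495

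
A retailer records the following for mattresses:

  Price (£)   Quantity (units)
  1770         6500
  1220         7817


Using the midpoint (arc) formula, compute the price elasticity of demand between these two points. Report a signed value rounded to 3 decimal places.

%ΔQ = (7817 − 6500) / [(6500 + 7817)/2] = 1317/7158.5 = 0.183977…
%ΔP = (1220 − 1770) / [(1770 + 1220)/2] = -550/1495 = -0.367892…
Arc Ed = %ΔQ / %ΔP = (1317/7158.5) / (-550/1495) = -0.50008…

-0.500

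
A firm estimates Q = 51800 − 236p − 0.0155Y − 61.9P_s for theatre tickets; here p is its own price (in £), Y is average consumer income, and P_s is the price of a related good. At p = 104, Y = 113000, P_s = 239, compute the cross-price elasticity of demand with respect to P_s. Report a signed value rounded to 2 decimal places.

-1.38

At the given values, Q = 51800 − 236(104) − 0.0155(113000) − 61.9(239) = 10710.4.
∂Q/∂P_s = -61.9.
E = (-61.9) × (239/10710.4) = -1.3812…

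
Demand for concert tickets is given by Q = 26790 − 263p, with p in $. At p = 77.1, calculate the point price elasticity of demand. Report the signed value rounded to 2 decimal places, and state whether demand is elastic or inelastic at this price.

-3.11; elastic

dQ/dp = −263. At p = 77.1, Q = 26790 − 263(77.1) = 6512.7.
Ed = (dQ/dp)·(p/Q) = −263 × (77.1/6512.7) = -3.1135…
|Ed| = 3.11 > 1, so demand is elastic.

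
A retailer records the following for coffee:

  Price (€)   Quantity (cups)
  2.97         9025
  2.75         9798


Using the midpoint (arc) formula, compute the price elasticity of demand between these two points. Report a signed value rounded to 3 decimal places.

%ΔQ = (9798 − 9025) / [(9025 + 9798)/2] = 773/9411.5 = 0.082133…
%ΔP = (2.75 − 2.97) / [(2.97 + 2.75)/2] = -0.22/2.86 = -0.076923…
Arc Ed = %ΔQ / %ΔP = (773/9411.5) / (-0.22/2.86) = -1.06773…

-1.068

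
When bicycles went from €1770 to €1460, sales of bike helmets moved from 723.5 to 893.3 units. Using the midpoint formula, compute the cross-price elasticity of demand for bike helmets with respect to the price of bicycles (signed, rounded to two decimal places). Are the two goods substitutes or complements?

%ΔQ_{bike helmets} = (893.3 − 723.5)/avg = 169.8/808.4 = 0.210044…
%ΔP_{bicycles} = (1460 − 1770)/avg = -310/1615 = -0.191950…
E_cross = (169.8/808.4) / (-310/1615) = -1.0942…
E_cross < 0 ⇒ the goods are complements.

-1.09; complements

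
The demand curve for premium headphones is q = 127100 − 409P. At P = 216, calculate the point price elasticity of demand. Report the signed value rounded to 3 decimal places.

-2.279

dq/dP = −409. At P = 216, q = 127100 − 409(216) = 38756.
Ed = (dq/dP)·(P/q) = −409 × (216/38756) = -2.27949…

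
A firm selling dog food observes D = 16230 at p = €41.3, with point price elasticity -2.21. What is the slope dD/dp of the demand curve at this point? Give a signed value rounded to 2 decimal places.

Ed = (dD/dp)·(p/D) ⇒ dD/dp = Ed·D/p = (-2.21)·16230/41.3 = -868.4818…

-868.48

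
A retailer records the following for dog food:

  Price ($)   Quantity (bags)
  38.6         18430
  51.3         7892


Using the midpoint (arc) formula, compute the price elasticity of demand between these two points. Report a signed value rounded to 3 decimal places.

%ΔQ = (7892 − 18430) / [(18430 + 7892)/2] = -10538/13161 = -0.800699…
%ΔP = (51.3 − 38.6) / [(38.6 + 51.3)/2] = 12.7/44.95 = 0.282536…
Arc Ed = %ΔQ / %ΔP = (-10538/13161) / (12.7/44.95) = -2.83397…

-2.834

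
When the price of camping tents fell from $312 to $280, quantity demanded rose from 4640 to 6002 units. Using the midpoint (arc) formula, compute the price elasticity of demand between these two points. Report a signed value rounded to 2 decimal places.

%ΔQ = (6002 − 4640) / [(4640 + 6002)/2] = 1362/5321 = 0.255966…
%ΔP = (280 − 312) / [(312 + 280)/2] = -32/296 = -0.108108…
Arc Ed = %ΔQ / %ΔP = (1362/5321) / (-32/296) = -2.3676…

-2.37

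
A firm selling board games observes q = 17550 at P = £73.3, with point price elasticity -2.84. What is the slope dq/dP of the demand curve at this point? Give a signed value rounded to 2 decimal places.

-679.97

Ed = (dq/dP)·(P/q) ⇒ dq/dP = Ed·q/P = (-2.84)·17550/73.3 = -679.9727…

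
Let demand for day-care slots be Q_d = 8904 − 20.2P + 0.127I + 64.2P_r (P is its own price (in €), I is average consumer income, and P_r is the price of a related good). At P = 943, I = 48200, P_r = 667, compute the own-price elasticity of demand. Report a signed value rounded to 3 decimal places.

At the given values, Q_d = 8904 − 20.2(943) + 0.127(48200) + 64.2(667) = 38798.2.
∂Q_d/∂P = −20.2.
E = (-20.2) × (943/38798.2) = -0.49096…

-0.491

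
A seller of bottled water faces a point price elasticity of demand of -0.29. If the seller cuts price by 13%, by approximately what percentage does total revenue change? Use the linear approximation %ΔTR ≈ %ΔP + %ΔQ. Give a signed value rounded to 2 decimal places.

%ΔQ ≈ Ed × %ΔP = (-0.29) × (-13%) = +3.7700%
%ΔTR ≈ %ΔP + %ΔQ = (-13%) + (+3.7700%) = -9.2300%

-9.23%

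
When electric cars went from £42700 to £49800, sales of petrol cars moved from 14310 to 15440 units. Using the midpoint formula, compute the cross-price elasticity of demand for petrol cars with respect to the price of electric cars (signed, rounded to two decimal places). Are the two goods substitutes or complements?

%ΔQ_{petrol cars} = (15440 − 14310)/avg = 1130/14875 = 0.075966…
%ΔP_{electric cars} = (49800 − 42700)/avg = 7100/46250 = 0.153513…
E_cross = (1130/14875) / (7100/46250) = 0.4948…
E_cross > 0 ⇒ the goods are substitutes.

0.49; substitutes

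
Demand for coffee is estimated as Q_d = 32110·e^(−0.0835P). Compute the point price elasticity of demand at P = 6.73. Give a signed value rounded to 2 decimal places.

-0.56

dQ_d/dP = −0.0835·Q_d = -1528.53. At P = 6.73, Q_d = 18305.7.
Ed = (dQ_d/dP)·(P/Q_d) = (-1528.53) × (6.73/18305.7) = -0.5619…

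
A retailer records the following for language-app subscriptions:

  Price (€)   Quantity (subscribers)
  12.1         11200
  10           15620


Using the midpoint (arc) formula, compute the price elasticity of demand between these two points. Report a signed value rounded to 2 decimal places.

-1.73

%ΔQ = (15620 − 11200) / [(11200 + 15620)/2] = 4420/13410 = 0.329604…
%ΔP = (10 − 12.1) / [(12.1 + 10)/2] = -2.1/11.05 = -0.190045…
Arc Ed = %ΔQ / %ΔP = (4420/13410) / (-2.1/11.05) = -1.7343…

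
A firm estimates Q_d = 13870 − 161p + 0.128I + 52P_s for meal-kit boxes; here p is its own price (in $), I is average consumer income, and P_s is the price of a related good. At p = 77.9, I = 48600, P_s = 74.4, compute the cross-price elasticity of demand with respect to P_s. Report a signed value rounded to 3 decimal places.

0.339

At the given values, Q_d = 13870 − 161(77.9) + 0.128(48600) + 52(74.4) = 11417.7.
∂Q_d/∂P_s = 52.
E = (52) × (74.4/11417.7) = 0.33884…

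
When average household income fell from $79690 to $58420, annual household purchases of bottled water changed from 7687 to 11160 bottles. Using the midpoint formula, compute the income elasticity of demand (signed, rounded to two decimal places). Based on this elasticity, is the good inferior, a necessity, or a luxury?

-1.20; inferior

%ΔQ = (11160 − 7687)/[( 7687 + 11160)/2] = 3473/9423.5 = 0.368546…
%ΔIncome = (58420 − 79690)/[( 79690 + 58420)/2] = -21270/69055 = -0.308015…
E_income = (3473/9423.5) / (-21270/69055) = -1.1965…
E_income < 0 ⇒ inferior good.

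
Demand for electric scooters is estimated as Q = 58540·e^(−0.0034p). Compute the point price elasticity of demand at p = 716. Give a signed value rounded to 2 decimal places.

dQ/dp = −0.0034·Q = -17.4456. At p = 716, Q = 5131.05.
Ed = (dQ/dp)·(p/Q) = (-17.4456) × (716/5131.05) = -2.4344

-2.43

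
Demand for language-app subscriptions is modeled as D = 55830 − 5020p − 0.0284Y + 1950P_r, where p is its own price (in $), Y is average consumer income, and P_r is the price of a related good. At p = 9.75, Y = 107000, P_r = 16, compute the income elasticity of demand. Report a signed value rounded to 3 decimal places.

-0.087

At the given values, D = 55830 − 5020(9.75) − 0.0284(107000) + 1950(16) = 35046.2.
∂D/∂Y = -0.0284.
E = (-0.0284) × (107000/35046.2) = -0.08670…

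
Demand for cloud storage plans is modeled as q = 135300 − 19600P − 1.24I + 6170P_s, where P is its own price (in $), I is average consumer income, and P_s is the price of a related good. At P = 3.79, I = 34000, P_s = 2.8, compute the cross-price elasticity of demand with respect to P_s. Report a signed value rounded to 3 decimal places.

0.478

At the given values, q = 135300 − 19600(3.79) − 1.24(34000) + 6170(2.8) = 36132.
∂q/∂P_s = 6170.
E = (6170) × (2.8/36132) = 0.47813…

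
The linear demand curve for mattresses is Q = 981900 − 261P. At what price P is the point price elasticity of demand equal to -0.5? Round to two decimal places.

1254.02

Ed = −261P/(981900 − 261P). Set this equal to -0.5:
261P = 0.5·(981900 − 261P) ⇒ 261P(1 + 0.5) = 0.5·981900
P = 0.5·981900 / (261·1.5) = 1254.0229…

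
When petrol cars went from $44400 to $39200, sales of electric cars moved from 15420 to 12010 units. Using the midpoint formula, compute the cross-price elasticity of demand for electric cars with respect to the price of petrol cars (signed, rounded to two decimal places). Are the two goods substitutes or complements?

%ΔQ_{electric cars} = (12010 − 15420)/avg = -3410/13715 = -0.248632…
%ΔP_{petrol cars} = (39200 − 44400)/avg = -5200/41800 = -0.124401…
E_cross = (-3410/13715) / (-5200/41800) = 1.9986…
E_cross > 0 ⇒ the goods are substitutes.

2.00; substitutes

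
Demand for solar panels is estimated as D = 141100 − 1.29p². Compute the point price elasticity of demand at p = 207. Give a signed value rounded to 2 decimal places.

-1.29

dD/dp = −2·1.29·p = -534.06. At p = 207, D = 85824.79.
Ed = (dD/dp)·(p/D) = (-534.06) × (207/85824.79) = -1.2880…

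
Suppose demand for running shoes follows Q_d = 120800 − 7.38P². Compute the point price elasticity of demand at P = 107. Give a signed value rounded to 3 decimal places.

-4.654

dQ_d/dP = −2·7.38·P = -1579.32. At P = 107, Q_d = 36306.38.
Ed = (dQ_d/dP)·(P/Q_d) = (-1579.32) × (107/36306.38) = -4.65447…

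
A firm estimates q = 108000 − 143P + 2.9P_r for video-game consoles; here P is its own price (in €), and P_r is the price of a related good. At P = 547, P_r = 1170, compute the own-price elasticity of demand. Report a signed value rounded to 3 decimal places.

At the given values, q = 108000 − 143(547) + 2.9(1170) = 33172.
∂q/∂P = −143.
E = (-143) × (547/33172) = -2.35804…

-2.358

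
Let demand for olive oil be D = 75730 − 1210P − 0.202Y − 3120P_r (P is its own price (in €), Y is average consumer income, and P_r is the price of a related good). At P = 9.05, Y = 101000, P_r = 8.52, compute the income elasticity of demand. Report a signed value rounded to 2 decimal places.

-1.15

At the given values, D = 75730 − 1210(9.05) − 0.202(101000) − 3120(8.52) = 17795.1.
∂D/∂Y = -0.202.
E = (-0.202) × (101000/17795.1) = -1.1464…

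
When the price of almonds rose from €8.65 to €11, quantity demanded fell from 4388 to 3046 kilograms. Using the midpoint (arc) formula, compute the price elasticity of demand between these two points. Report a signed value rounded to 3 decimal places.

%ΔQ = (3046 − 4388) / [(4388 + 3046)/2] = -1342/3717 = -0.361043…
%ΔP = (11 − 8.65) / [(8.65 + 11)/2] = 2.35/9.825 = 0.239185…
Arc Ed = %ΔQ / %ΔP = (-1342/3717) / (2.35/9.825) = -1.50947…

-1.509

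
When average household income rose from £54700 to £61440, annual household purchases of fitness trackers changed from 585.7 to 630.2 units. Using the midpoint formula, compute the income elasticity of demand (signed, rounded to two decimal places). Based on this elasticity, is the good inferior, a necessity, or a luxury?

0.63; necessity

%ΔQ = (630.2 − 585.7)/[( 585.7 + 630.2)/2] = 44.5/607.95 = 0.073196…
%ΔIncome = (61440 − 54700)/[( 54700 + 61440)/2] = 6740/58070 = 0.116066…
E_income = (44.5/607.95) / (6740/58070) = 0.6306…
0 < E_income < 1 ⇒ normal good, necessity.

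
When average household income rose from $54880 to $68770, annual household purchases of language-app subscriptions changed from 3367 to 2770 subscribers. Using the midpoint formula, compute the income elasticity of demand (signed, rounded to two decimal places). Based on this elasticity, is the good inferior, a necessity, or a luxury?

%ΔQ = (2770 − 3367)/[( 3367 + 2770)/2] = -597/3068.5 = -0.194557…
%ΔIncome = (68770 − 54880)/[( 54880 + 68770)/2] = 13890/61825 = 0.224666…
E_income = (-597/3068.5) / (13890/61825) = -0.8659…
E_income < 0 ⇒ inferior good.

-0.87; inferior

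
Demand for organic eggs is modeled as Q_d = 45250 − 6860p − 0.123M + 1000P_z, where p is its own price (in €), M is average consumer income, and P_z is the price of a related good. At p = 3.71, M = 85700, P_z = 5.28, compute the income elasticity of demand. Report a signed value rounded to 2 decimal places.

At the given values, Q_d = 45250 − 6860(3.71) − 0.123(85700) + 1000(5.28) = 14538.3.
∂Q_d/∂M = -0.123.
E = (-0.123) × (85700/14538.3) = -0.7250…

-0.73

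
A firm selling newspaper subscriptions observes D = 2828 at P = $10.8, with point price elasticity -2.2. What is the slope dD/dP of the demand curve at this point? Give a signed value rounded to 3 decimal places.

Ed = (dD/dP)·(P/D) ⇒ dD/dP = Ed·D/P = (-2.2)·2828/10.8 = -576.07407…

-576.074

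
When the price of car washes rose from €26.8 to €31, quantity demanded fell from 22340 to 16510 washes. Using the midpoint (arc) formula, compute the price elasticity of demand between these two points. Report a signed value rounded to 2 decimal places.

%ΔQ = (16510 − 22340) / [(22340 + 16510)/2] = -5830/19425 = -0.300128…
%ΔP = (31 − 26.8) / [(26.8 + 31)/2] = 4.2/28.9 = 0.145328…
Arc Ed = %ΔQ / %ΔP = (-5830/19425) / (4.2/28.9) = -2.0651…

-2.07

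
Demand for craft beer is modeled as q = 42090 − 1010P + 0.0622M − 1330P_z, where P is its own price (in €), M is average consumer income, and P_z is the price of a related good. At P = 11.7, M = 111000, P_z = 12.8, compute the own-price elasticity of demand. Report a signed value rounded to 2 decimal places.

At the given values, q = 42090 − 1010(11.7) + 0.0622(111000) − 1330(12.8) = 20153.2.
∂q/∂P = −1010.
E = (-1010) × (11.7/20153.2) = -0.5863…

-0.59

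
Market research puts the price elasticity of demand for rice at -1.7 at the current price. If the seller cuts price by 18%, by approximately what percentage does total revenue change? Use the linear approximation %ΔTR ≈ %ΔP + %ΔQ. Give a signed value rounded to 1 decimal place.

%ΔQ ≈ Ed × %ΔP = (-1.7) × (-18%) = +30.6000%
%ΔTR ≈ %ΔP + %ΔQ = (-18%) + (+30.6000%) = +12.6000%

+12.6%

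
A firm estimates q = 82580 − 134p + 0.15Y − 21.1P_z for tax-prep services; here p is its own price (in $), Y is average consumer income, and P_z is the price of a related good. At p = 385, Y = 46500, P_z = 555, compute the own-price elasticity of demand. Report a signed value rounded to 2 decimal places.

-1.96

At the given values, q = 82580 − 134(385) + 0.15(46500) − 21.1(555) = 26254.5.
∂q/∂p = −134.
E = (-134) × (385/26254.5) = -1.9649…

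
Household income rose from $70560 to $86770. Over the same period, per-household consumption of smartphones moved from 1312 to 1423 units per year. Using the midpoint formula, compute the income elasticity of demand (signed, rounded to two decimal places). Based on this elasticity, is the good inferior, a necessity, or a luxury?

0.39; necessity

%ΔQ = (1423 − 1312)/[( 1312 + 1423)/2] = 111/1367.5 = 0.081170…
%ΔIncome = (86770 − 70560)/[( 70560 + 86770)/2] = 16210/78665 = 0.206063…
E_income = (111/1367.5) / (16210/78665) = 0.3939…
0 < E_income < 1 ⇒ normal good, necessity.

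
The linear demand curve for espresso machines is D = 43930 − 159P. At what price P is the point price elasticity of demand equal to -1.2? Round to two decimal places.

Ed = −159P/(43930 − 159P). Set this equal to -1.2:
159P = 1.2·(43930 − 159P) ⇒ 159P(1 + 1.2) = 1.2·43930
P = 1.2·43930 / (159·2.2) = 150.7032…

150.70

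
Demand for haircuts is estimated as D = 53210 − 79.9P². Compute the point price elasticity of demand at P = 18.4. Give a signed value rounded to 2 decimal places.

-2.07

dD/dP = −2·79.9·P = -2940.32. At P = 18.4, D = 26159.056.
Ed = (dD/dP)·(P/D) = (-2940.32) × (18.4/26159.056) = -2.0681…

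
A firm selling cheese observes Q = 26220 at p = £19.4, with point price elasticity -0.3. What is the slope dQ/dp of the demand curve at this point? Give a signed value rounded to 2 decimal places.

-405.46

Ed = (dQ/dp)·(p/Q) ⇒ dQ/dp = Ed·Q/p = (-0.3)·26220/19.4 = -405.4639…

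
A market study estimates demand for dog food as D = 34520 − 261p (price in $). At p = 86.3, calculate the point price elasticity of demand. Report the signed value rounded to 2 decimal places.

dD/dp = −261. At p = 86.3, D = 34520 − 261(86.3) = 11995.7.
Ed = (dD/dp)·(p/D) = −261 × (86.3/11995.7) = -1.8776…

-1.88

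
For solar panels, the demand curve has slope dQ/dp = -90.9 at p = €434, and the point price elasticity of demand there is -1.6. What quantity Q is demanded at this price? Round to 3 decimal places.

Ed = (dQ/dp)·(p/Q) ⇒ Q = (dQ/dp)·p/Ed = (-90.9)·434/(-1.6) = 24656.625

24656.625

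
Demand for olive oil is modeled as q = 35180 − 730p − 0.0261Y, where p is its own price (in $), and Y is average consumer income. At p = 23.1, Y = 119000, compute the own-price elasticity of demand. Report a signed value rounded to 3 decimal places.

At the given values, q = 35180 − 730(23.1) − 0.0261(119000) = 15211.1.
∂q/∂p = −730.
E = (-730) × (23.1/15211.1) = -1.10859…

-1.109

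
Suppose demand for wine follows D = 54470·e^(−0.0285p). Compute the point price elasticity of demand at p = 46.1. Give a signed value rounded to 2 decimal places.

dD/dp = −0.0285·D = -417.258. At p = 46.1, D = 14640.6.
Ed = (dD/dp)·(p/D) = (-417.258) × (46.1/14640.6) = -1.3138…

-1.31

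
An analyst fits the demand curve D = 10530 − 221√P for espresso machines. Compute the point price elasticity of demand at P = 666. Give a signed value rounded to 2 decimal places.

dD/dP = −221/(2√P) = -4.28179. At P = 666, D = 4826.66.
Ed = (dD/dP)·(P/D) = (-4.28179) × (666/4826.66) = -0.5908…

-0.59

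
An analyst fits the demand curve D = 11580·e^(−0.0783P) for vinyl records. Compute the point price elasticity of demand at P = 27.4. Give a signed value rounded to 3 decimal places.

dD/dP = −0.0783·D = -106.103. At P = 27.4, D = 1355.08.
Ed = (dD/dP)·(P/D) = (-106.103) × (27.4/1355.08) = -2.14542

-2.145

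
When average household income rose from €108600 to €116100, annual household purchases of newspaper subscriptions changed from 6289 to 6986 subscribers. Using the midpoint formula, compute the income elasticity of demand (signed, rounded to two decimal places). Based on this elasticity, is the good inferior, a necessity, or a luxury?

1.57; luxury

%ΔQ = (6986 − 6289)/[( 6289 + 6986)/2] = 697/6637.5 = 0.105009…
%ΔIncome = (116100 − 108600)/[( 108600 + 116100)/2] = 7500/112350 = 0.066755…
E_income = (697/6637.5) / (7500/112350) = 1.5730…
E_income > 1 ⇒ normal good, luxury.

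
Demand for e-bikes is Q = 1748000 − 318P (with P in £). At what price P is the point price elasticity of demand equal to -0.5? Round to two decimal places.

Ed = −318P/(1748000 − 318P). Set this equal to -0.5:
318P = 0.5·(1748000 − 318P) ⇒ 318P(1 + 0.5) = 0.5·1748000
P = 0.5·1748000 / (318·1.5) = 1832.2851…

1832.29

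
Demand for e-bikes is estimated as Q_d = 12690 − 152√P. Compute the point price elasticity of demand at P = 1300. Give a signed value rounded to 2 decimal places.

-0.38

dQ_d/dP = −152/(2√P) = -2.10786. At P = 1300, Q_d = 7209.56.
Ed = (dQ_d/dP)·(P/Q_d) = (-2.10786) × (1300/7209.56) = -0.3800…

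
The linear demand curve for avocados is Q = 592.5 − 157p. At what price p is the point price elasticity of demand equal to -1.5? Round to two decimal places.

2.26

Ed = −157p/(592.5 − 157p). Set this equal to -1.5:
157p = 1.5·(592.5 − 157p) ⇒ 157p(1 + 1.5) = 1.5·592.5
p = 1.5·592.5 / (157·2.5) = 2.2643…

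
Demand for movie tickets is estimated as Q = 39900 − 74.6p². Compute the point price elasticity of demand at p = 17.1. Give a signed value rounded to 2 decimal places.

-2.41

dQ/dp = −2·74.6·p = -2551.32. At p = 17.1, Q = 18086.214.
Ed = (dQ/dp)·(p/Q) = (-2551.32) × (17.1/18086.214) = -2.4122…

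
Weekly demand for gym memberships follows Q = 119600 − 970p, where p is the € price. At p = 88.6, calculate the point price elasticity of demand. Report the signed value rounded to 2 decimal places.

-2.55

dQ/dp = −970. At p = 88.6, Q = 119600 − 970(88.6) = 33658.
Ed = (dQ/dp)·(p/Q) = −970 × (88.6/33658) = -2.5533…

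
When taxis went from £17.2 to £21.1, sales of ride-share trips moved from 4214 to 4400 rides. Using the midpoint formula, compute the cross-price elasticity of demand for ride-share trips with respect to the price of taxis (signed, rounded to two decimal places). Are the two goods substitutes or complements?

%ΔQ_{ride-share trips} = (4400 − 4214)/avg = 186/4307 = 0.043185…
%ΔP_{taxis} = (21.1 − 17.2)/avg = 3.9/19.15 = 0.203655…
E_cross = (186/4307) / (3.9/19.15) = 0.2120…
E_cross > 0 ⇒ the goods are substitutes.

0.21; substitutes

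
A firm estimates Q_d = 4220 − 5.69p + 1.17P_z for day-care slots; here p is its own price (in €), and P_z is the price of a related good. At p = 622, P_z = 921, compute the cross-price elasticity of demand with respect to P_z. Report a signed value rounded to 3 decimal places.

0.613

At the given values, Q_d = 4220 − 5.69(622) + 1.17(921) = 1758.39.
∂Q_d/∂P_z = 1.17.
E = (1.17) × (921/1758.39) = 0.61281…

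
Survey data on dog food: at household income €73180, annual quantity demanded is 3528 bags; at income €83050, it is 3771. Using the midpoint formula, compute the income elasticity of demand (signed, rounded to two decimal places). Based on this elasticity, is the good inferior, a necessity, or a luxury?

%ΔQ = (3771 − 3528)/[( 3528 + 3771)/2] = 243/3649.5 = 0.066584…
%ΔIncome = (83050 − 73180)/[( 73180 + 83050)/2] = 9870/78115 = 0.126352…
E_income = (243/3649.5) / (9870/78115) = 0.5269…
0 < E_income < 1 ⇒ normal good, necessity.

0.53; necessity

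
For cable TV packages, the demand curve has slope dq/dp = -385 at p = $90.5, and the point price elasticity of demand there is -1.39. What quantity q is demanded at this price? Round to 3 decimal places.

Ed = (dq/dp)·(p/q) ⇒ q = (dq/dp)·p/Ed = (-385)·90.5/(-1.39) = 25066.54676…

25066.547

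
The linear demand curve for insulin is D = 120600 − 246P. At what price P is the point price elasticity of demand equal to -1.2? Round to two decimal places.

Ed = −246P/(120600 − 246P). Set this equal to -1.2:
246P = 1.2·(120600 − 246P) ⇒ 246P(1 + 1.2) = 1.2·120600
P = 1.2·120600 / (246·2.2) = 267.4057…

267.41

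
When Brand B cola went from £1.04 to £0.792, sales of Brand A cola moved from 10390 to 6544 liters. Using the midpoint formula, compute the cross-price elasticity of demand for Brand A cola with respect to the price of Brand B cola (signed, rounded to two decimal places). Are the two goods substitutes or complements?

1.68; substitutes

%ΔQ_{Brand A cola} = (6544 − 10390)/avg = -3846/8467 = -0.454234…
%ΔP_{Brand B cola} = (0.792 − 1.04)/avg = -0.248/0.916 = -0.270742…
E_cross = (-3846/8467) / (-0.248/0.916) = 1.6777…
E_cross > 0 ⇒ the goods are substitutes.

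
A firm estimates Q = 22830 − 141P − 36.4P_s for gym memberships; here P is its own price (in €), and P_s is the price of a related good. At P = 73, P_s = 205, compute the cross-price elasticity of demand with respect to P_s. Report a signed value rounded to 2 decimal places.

At the given values, Q = 22830 − 141(73) − 36.4(205) = 5075.
∂Q/∂P_s = -36.4.
E = (-36.4) × (205/5075) = -1.4703…

-1.47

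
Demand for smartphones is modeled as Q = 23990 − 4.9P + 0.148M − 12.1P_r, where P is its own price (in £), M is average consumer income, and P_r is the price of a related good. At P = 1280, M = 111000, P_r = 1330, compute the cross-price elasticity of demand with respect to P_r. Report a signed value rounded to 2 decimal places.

At the given values, Q = 23990 − 4.9(1280) + 0.148(111000) − 12.1(1330) = 18053.
∂Q/∂P_r = -12.1.
E = (-12.1) × (1330/18053) = -0.8914…

-0.89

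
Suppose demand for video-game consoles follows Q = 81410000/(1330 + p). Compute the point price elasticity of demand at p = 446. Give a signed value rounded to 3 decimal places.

dQ/dp = −81410000/(1330 + p)² = -25.8102. At p = 446, Q = 45839.
Ed = (dQ/dp)·(p/Q) = (-25.8102) × (446/45839) = -0.25112…

-0.251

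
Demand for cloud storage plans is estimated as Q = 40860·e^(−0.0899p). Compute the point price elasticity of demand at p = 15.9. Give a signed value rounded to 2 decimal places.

dQ/dp = −0.0899·Q = -879.576. At p = 15.9, Q = 9783.93.
Ed = (dQ/dp)·(p/Q) = (-879.576) × (15.9/9783.93) = -1.4294…

-1.43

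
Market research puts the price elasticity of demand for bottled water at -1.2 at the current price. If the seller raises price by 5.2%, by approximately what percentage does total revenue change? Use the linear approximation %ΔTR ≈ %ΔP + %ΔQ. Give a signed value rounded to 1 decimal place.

%ΔQ ≈ Ed × %ΔP = (-1.2) × (+5.2%) = -6.2400%
%ΔTR ≈ %ΔP + %ΔQ = (+5.2%) + (-6.2400%) = -1.0400%

-1.0%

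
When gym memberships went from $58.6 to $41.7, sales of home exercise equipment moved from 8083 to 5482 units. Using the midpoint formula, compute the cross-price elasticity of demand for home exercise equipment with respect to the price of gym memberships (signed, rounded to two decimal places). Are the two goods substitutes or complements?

1.14; substitutes

%ΔQ_{home exercise equipment} = (5482 − 8083)/avg = -2601/6782.5 = -0.383486…
%ΔP_{gym memberships} = (41.7 − 58.6)/avg = -16.9/50.15 = -0.336989…
E_cross = (-2601/6782.5) / (-16.9/50.15) = 1.1379…
E_cross > 0 ⇒ the goods are substitutes.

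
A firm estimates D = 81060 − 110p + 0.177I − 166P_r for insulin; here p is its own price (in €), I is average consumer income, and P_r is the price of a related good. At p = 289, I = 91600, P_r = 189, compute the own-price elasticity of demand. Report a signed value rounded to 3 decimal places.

-0.932

At the given values, D = 81060 − 110(289) + 0.177(91600) − 166(189) = 34109.2.
∂D/∂p = −110.
E = (-110) × (289/34109.2) = -0.93200…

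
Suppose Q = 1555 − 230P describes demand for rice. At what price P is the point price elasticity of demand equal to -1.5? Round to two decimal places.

Ed = −230P/(1555 − 230P). Set this equal to -1.5:
230P = 1.5·(1555 − 230P) ⇒ 230P(1 + 1.5) = 1.5·1555
P = 1.5·1555 / (230·2.5) = 4.0565…

4.06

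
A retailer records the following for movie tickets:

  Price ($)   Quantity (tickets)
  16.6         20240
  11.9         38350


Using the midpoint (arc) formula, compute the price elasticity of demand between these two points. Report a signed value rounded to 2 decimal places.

-1.87

%ΔQ = (38350 − 20240) / [(20240 + 38350)/2] = 18110/29295 = 0.618194…
%ΔP = (11.9 − 16.6) / [(16.6 + 11.9)/2] = -4.7/14.25 = -0.329824…
Arc Ed = %ΔQ / %ΔP = (18110/29295) / (-4.7/14.25) = -1.8743…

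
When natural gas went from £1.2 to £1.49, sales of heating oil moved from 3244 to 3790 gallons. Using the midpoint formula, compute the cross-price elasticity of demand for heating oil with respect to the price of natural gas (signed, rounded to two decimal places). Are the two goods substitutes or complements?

%ΔQ_{heating oil} = (3790 − 3244)/avg = 546/3517 = 0.155245…
%ΔP_{natural gas} = (1.49 − 1.2)/avg = 0.29/1.345 = 0.215613…
E_cross = (546/3517) / (0.29/1.345) = 0.7200…
E_cross > 0 ⇒ the goods are substitutes.

0.72; substitutes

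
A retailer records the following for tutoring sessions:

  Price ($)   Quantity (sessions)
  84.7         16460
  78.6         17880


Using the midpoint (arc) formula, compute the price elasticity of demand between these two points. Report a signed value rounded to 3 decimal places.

-1.107

%ΔQ = (17880 − 16460) / [(16460 + 17880)/2] = 1420/17170 = 0.082702…
%ΔP = (78.6 − 84.7) / [(84.7 + 78.6)/2] = -6.1/81.65 = -0.074709…
Arc Ed = %ΔQ / %ΔP = (1420/17170) / (-6.1/81.65) = -1.10699…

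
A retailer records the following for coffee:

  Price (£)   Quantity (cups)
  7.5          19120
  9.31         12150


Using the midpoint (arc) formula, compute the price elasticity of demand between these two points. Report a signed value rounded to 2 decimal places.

-2.07

%ΔQ = (12150 − 19120) / [(19120 + 12150)/2] = -6970/15635 = -0.445794…
%ΔP = (9.31 − 7.5) / [(7.5 + 9.31)/2] = 1.81/8.405 = 0.215348…
Arc Ed = %ΔQ / %ΔP = (-6970/15635) / (1.81/8.405) = -2.0701…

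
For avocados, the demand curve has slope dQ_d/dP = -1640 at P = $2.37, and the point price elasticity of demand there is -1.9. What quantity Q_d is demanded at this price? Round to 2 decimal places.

Ed = (dQ_d/dP)·(P/Q_d) ⇒ Q_d = (dQ_d/dP)·P/Ed = (-1640)·2.37/(-1.9) = 2045.6842…

2045.68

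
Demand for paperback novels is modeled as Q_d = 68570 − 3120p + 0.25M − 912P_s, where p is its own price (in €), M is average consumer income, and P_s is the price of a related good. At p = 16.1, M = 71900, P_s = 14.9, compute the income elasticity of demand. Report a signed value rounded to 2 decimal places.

0.79

At the given values, Q_d = 68570 − 3120(16.1) + 0.25(71900) − 912(14.9) = 22724.2.
∂Q_d/∂M = 0.25.
E = (0.25) × (71900/22724.2) = 0.7910…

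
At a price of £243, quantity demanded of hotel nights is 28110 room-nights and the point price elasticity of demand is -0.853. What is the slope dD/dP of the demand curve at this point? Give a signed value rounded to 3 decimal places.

-98.674

Ed = (dD/dP)·(P/D) ⇒ dD/dP = Ed·D/P = (-0.853)·28110/243 = -98.67419…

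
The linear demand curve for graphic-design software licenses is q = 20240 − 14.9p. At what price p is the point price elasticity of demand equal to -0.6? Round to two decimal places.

Ed = −14.9p/(20240 − 14.9p). Set this equal to -0.6:
14.9p = 0.6·(20240 − 14.9p) ⇒ 14.9p(1 + 0.6) = 0.6·20240
p = 0.6·20240 / (14.9·1.6) = 509.3959…

509.40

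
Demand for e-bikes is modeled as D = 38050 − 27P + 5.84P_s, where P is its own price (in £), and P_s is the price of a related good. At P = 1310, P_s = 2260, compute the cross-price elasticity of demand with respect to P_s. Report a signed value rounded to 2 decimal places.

0.83

At the given values, D = 38050 − 27(1310) + 5.84(2260) = 15878.4.
∂D/∂P_s = 5.84.
E = (5.84) × (2260/15878.4) = 0.8312…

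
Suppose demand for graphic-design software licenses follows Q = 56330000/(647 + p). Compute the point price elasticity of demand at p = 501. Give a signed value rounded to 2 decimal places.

-0.44

dQ/dp = −56330000/(647 + p)² = -42.7421. At p = 501, Q = 49067.9.
Ed = (dQ/dp)·(p/Q) = (-42.7421) × (501/49067.9) = -0.4364…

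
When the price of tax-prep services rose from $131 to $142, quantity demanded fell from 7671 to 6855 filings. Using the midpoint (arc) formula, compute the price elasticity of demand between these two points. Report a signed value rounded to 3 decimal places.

-1.394

%ΔQ = (6855 − 7671) / [(7671 + 6855)/2] = -816/7263 = -0.112350…
%ΔP = (142 − 131) / [(131 + 142)/2] = 11/136.5 = 0.080586…
Arc Ed = %ΔQ / %ΔP = (-816/7263) / (11/136.5) = -1.39416…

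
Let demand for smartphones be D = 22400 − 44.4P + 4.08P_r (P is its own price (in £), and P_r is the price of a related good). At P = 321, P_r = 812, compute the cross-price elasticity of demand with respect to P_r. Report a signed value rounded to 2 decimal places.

0.29

At the given values, D = 22400 − 44.4(321) + 4.08(812) = 11460.56.
∂D/∂P_r = 4.08.
E = (4.08) × (812/11460.56) = 0.2890…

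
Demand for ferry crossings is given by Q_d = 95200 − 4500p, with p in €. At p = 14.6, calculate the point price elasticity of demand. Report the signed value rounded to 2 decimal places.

-2.23

dQ_d/dp = −4500. At p = 14.6, Q_d = 95200 − 4500(14.6) = 29500.
Ed = (dQ_d/dp)·(p/Q_d) = −4500 × (14.6/29500) = -2.2271…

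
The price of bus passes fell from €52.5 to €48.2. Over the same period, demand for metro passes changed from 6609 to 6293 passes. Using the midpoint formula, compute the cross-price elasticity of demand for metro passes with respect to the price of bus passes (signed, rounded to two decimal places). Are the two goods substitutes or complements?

%ΔQ_{metro passes} = (6293 − 6609)/avg = -316/6451 = -0.048984…
%ΔP_{bus passes} = (48.2 − 52.5)/avg = -4.3/50.35 = -0.085402…
E_cross = (-316/6451) / (-4.3/50.35) = 0.5735…
E_cross > 0 ⇒ the goods are substitutes.

0.57; substitutes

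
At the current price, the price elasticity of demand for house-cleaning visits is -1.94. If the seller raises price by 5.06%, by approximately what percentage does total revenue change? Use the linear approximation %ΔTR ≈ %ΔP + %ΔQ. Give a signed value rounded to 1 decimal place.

%ΔQ ≈ Ed × %ΔP = (-1.94) × (+5.06%) = -9.8164%
%ΔTR ≈ %ΔP + %ΔQ = (+5.06%) + (-9.8164%) = -4.7564%

-4.8%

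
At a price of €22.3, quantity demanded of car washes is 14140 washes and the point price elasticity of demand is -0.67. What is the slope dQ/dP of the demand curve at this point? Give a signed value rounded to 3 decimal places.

-424.834

Ed = (dQ/dP)·(P/Q) ⇒ dQ/dP = Ed·Q/P = (-0.67)·14140/22.3 = -424.83408…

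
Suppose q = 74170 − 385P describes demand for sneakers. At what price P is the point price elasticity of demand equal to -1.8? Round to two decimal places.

123.85

Ed = −385P/(74170 − 385P). Set this equal to -1.8:
385P = 1.8·(74170 − 385P) ⇒ 385P(1 + 1.8) = 1.8·74170
P = 1.8·74170 / (385·2.8) = 123.8460…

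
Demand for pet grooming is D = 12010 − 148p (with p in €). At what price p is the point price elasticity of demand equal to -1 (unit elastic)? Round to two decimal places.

40.57

Ed = −148p/(12010 − 148p). Set this equal to -1:
148p = 1·(12010 − 148p) ⇒ 148p(1 + 1) = 1·12010
p = 1·12010 / (148·2) = 40.5743…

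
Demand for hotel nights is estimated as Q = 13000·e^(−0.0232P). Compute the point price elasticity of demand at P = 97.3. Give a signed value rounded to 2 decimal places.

-2.26

dQ/dP = −0.0232·Q = -31.5553. At P = 97.3, Q = 1360.14.
Ed = (dQ/dP)·(P/Q) = (-31.5553) × (97.3/1360.14) = -2.2573…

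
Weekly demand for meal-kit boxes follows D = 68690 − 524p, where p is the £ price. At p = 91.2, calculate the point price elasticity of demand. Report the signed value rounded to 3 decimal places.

dD/dp = −524. At p = 91.2, D = 68690 − 524(91.2) = 20901.2.
Ed = (dD/dp)·(p/D) = −524 × (91.2/20901.2) = -2.28641…

-2.286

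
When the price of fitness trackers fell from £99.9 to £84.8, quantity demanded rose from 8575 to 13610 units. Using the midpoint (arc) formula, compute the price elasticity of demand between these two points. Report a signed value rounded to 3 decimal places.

-2.776

%ΔQ = (13610 − 8575) / [(8575 + 13610)/2] = 5035/11092.5 = 0.453910…
%ΔP = (84.8 − 99.9) / [(99.9 + 84.8)/2] = -15.1/92.35 = -0.163508…
Arc Ed = %ΔQ / %ΔP = (5035/11092.5) / (-15.1/92.35) = -2.77606…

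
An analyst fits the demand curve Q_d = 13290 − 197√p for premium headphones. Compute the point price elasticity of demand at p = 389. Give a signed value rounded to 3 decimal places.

dQ_d/dp = −197/(2√p) = -4.99415. At p = 389, Q_d = 9404.55.
Ed = (dQ_d/dp)·(p/Q_d) = (-4.99415) × (389/9404.55) = -0.20657…

-0.207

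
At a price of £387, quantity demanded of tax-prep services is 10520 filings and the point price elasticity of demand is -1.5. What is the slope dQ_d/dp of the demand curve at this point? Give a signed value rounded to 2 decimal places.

Ed = (dQ_d/dp)·(p/Q_d) ⇒ dQ_d/dp = Ed·Q_d/p = (-1.5)·10520/387 = -40.7751…

-40.78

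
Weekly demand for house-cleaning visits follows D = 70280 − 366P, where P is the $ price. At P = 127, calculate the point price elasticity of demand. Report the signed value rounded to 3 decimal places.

-1.953

dD/dP = −366. At P = 127, D = 70280 − 366(127) = 23798.
Ed = (dD/dP)·(P/D) = −366 × (127/23798) = -1.95318…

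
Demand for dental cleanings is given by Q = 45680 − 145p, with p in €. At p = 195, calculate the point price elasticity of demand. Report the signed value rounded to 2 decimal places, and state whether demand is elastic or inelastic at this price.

-1.62; elastic

dQ/dp = −145. At p = 195, Q = 45680 − 145(195) = 17405.
Ed = (dQ/dp)·(p/Q) = −145 × (195/17405) = -1.6245…
|Ed| = 1.62 > 1, so demand is elastic.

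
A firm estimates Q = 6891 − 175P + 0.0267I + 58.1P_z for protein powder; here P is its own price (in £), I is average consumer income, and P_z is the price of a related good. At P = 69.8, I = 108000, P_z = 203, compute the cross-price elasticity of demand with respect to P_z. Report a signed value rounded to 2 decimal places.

1.26

At the given values, Q = 6891 − 175(69.8) + 0.0267(108000) + 58.1(203) = 9353.9.
∂Q/∂P_z = 58.1.
E = (58.1) × (203/9353.9) = 1.2608…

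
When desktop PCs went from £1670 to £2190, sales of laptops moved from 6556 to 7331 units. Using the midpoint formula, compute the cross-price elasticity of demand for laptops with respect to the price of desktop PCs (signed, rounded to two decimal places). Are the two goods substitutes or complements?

%ΔQ_{laptops} = (7331 − 6556)/avg = 775/6943.5 = 0.111615…
%ΔP_{desktop PCs} = (2190 − 1670)/avg = 520/1930 = 0.269430…
E_cross = (775/6943.5) / (520/1930) = 0.4142…
E_cross > 0 ⇒ the goods are substitutes.

0.41; substitutes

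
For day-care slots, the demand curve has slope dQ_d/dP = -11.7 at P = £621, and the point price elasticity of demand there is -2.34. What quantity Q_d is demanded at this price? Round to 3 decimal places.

Ed = (dQ_d/dP)·(P/Q_d) ⇒ Q_d = (dQ_d/dP)·P/Ed = (-11.7)·621/(-2.34) = 3105

3105.000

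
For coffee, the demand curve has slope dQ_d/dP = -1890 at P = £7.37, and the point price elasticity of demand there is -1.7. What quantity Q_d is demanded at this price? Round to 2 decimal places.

Ed = (dQ_d/dP)·(P/Q_d) ⇒ Q_d = (dQ_d/dP)·P/Ed = (-1890)·7.37/(-1.7) = 8193.7058…

8193.71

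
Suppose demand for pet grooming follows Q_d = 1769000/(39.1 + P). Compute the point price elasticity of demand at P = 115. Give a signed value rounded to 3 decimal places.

dQ_d/dP = −1769000/(39.1 + P)² = -74.4942. At P = 115, Q_d = 11479.6.
Ed = (dQ_d/dP)·(P/Q_d) = (-74.4942) × (115/11479.6) = -0.74626…

-0.746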